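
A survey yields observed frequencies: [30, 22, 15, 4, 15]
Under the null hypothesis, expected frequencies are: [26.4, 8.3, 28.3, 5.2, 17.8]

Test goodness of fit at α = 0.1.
Chi-square goodness of fit test:
H₀: observed counts match expected distribution
H₁: observed counts differ from expected distribution
df = k - 1 = 4
χ² = Σ(O - E)²/E
   = (30 - 26.4)²/26.4 + (22 - 8.3)²/8.3 + (15 - 28.3)²/28.3 + (4 - 5.2)²/5.2 + (15 - 17.8)²/17.8
   = 0.491 + 22.613 + 6.251 + 0.277 + 0.440
   = 30.07
p-value < 0.0001

Since p-value < α = 0.1, we reject H₀.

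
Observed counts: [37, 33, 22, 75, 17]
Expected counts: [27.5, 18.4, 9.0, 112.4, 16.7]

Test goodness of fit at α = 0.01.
Chi-square goodness of fit test:
H₀: observed counts match expected distribution
H₁: observed counts differ from expected distribution
df = k - 1 = 4
χ² = Σ(O - E)²/E
   = (37 - 27.5)²/27.5 + (33 - 18.4)²/18.4 + (22 - 9.0)²/9.0 + (75 - 112.4)²/112.4 + (17 - 16.7)²/16.7
   = 3.282 + 11.585 + 18.778 + 12.444 + 0.005
   = 46.09
p-value < 0.0001

Since p-value < α = 0.01, we reject H₀.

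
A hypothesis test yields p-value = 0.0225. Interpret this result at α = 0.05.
Since p = 0.0225 < α = 0.05, reject H₀.
There is sufficient evidence to reject the null hypothesis; the result is statistically significant at the 0.05 level.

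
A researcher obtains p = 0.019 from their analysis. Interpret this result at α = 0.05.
Since p = 0.019 < α = 0.05, reject H₀.
There is sufficient evidence to reject the null hypothesis; the result is statistically significant at the 0.05 level.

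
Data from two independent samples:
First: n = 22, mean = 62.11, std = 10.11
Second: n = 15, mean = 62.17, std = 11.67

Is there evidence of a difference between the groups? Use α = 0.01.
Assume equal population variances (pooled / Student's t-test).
Student's two-sample t-test (equal variances):
H₀: μ₁ = μ₂
H₁: μ₁ ≠ μ₂
df = n₁ + n₂ - 2 = 35
Pooled variance s_p² = [(n₁-1)s₁² + (n₂-1)s₂²] / (n₁ + n₂ - 2) = [(21)(10.11²) + (14)(11.67²)] / 35 = 115.8028
SE = √(s_p²(1/n₁ + 1/n₂)) = √(115.8028 × (1/22 + 1/15)) = 3.6033
t = (x̄₁ - x̄₂) / SE = (62.11 - 62.17) / 3.6033 = -0.06 / 3.6033 = -0.017
p-value = 0.9868

Since p-value > α = 0.01, we fail to reject H₀.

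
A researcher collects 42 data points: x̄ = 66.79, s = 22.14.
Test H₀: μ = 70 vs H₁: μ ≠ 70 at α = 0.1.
One-sample t-test:
H₀: μ = 70
H₁: μ ≠ 70
df = n - 1 = 41
t = (x̄ - μ₀) / (s/√n) = (66.79 - 70) / (22.14/√42) = -0.940
p-value = 0.3529

Since p-value > α = 0.1, we fail to reject H₀.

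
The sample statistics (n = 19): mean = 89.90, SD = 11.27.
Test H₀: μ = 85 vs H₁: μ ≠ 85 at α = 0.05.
One-sample t-test:
H₀: μ = 85
H₁: μ ≠ 85
df = n - 1 = 18
t = (x̄ - μ₀) / (s/√n) = (89.90 - 85) / (11.27/√19) = 1.895
p-value = 0.0742

Since p-value > α = 0.05, we fail to reject H₀.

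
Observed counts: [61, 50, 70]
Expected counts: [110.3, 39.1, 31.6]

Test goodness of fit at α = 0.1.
Chi-square goodness of fit test:
H₀: observed counts match expected distribution
H₁: observed counts differ from expected distribution
df = k - 1 = 2
χ² = Σ(O - E)²/E
   = (61 - 110.3)²/110.3 + (50 - 39.1)²/39.1 + (70 - 31.6)²/31.6
   = 22.035 + 3.039 + 46.663
   = 71.74
p-value < 0.0001

Since p-value < α = 0.1, we reject H₀.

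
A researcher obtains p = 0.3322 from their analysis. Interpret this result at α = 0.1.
Since p = 0.3322 > α = 0.1, fail to reject H₀.
There is insufficient evidence to reject the null hypothesis; the result is not statistically significant at the 0.1 level.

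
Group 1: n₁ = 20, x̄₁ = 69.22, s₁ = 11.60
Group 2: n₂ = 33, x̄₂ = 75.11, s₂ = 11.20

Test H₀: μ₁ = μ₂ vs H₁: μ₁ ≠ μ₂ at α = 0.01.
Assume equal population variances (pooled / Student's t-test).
Student's two-sample t-test (equal variances):
H₀: μ₁ = μ₂
H₁: μ₁ ≠ μ₂
df = n₁ + n₂ - 2 = 51
Pooled variance s_p² = [(n₁-1)s₁² + (n₂-1)s₂²] / (n₁ + n₂ - 2) = [(19)(11.60²) + (32)(11.20²)] / 51 = 128.8376
SE = √(s_p²(1/n₁ + 1/n₂)) = √(128.8376 × (1/20 + 1/33)) = 3.2165
t = (x̄₁ - x̄₂) / SE = (69.22 - 75.11) / 3.2165 = -5.89 / 3.2165 = -1.831
p-value = 0.0729

Since p-value > α = 0.01, we fail to reject H₀.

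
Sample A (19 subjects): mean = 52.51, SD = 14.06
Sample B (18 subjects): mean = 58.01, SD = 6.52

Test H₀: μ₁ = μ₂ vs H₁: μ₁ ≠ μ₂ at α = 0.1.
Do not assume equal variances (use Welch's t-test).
Welch's two-sample t-test:
H₀: μ₁ = μ₂
H₁: μ₁ ≠ μ₂
s₁²/n₁ = 14.06²/19 = 10.4044,  s₂²/n₂ = 6.52²/18 = 2.3617
SE = √(s₁²/n₁ + s₂²/n₂) = √(10.4044 + 2.3617) = 3.5730
df (Welch-Satterthwaite) = (s₁²/n₁ + s₂²/n₂)² / [(s₁²/n₁)²/(n₁-1) + (s₂²/n₂)²/(n₂-1)] ≈ 25.70
t = (x̄₁ - x̄₂) / SE = (52.51 - 58.01) / 3.5730 = -5.50 / 3.5730 = -1.539
p-value = 0.1359

Since p-value > α = 0.1, we fail to reject H₀.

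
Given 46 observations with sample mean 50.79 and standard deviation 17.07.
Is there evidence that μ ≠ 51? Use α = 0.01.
One-sample t-test:
H₀: μ = 51
H₁: μ ≠ 51
df = n - 1 = 45
t = (x̄ - μ₀) / (s/√n) = (50.79 - 51) / (17.07/√46) = -0.083
p-value = 0.9339

Since p-value > α = 0.01, we fail to reject H₀.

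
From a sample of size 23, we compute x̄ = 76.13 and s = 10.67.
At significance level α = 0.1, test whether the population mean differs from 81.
One-sample t-test:
H₀: μ = 81
H₁: μ ≠ 81
df = n - 1 = 22
t = (x̄ - μ₀) / (s/√n) = (76.13 - 81) / (10.67/√23) = -2.189
p-value = 0.0395

Since p-value < α = 0.1, we reject H₀.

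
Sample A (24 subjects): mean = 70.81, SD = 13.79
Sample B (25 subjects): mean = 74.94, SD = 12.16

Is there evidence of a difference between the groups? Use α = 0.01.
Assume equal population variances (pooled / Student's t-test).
Student's two-sample t-test (equal variances):
H₀: μ₁ = μ₂
H₁: μ₁ ≠ μ₂
df = n₁ + n₂ - 2 = 47
Pooled variance s_p² = [(n₁-1)s₁² + (n₂-1)s₂²] / (n₁ + n₂ - 2) = [(23)(13.79²) + (24)(12.16²)] / 47 = 168.5649
SE = √(s_p²(1/n₁ + 1/n₂)) = √(168.5649 × (1/24 + 1/25)) = 3.7103
t = (x̄₁ - x̄₂) / SE = (70.81 - 74.94) / 3.7103 = -4.13 / 3.7103 = -1.113
p-value = 0.2713

Since p-value > α = 0.01, we fail to reject H₀.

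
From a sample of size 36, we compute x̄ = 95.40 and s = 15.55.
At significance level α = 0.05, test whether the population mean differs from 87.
One-sample t-test:
H₀: μ = 87
H₁: μ ≠ 87
df = n - 1 = 35
t = (x̄ - μ₀) / (s/√n) = (95.40 - 87) / (15.55/√36) = 3.241
p-value = 0.0026

Since p-value < α = 0.05, we reject H₀.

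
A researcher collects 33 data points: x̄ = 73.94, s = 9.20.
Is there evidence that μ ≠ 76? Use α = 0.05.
One-sample t-test:
H₀: μ = 76
H₁: μ ≠ 76
df = n - 1 = 32
t = (x̄ - μ₀) / (s/√n) = (73.94 - 76) / (9.20/√33) = -1.286
p-value = 0.2076

Since p-value > α = 0.05, we fail to reject H₀.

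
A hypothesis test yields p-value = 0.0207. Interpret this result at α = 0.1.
Since p = 0.0207 < α = 0.1, reject H₀.
There is sufficient evidence to reject the null hypothesis; the result is statistically significant at the 0.1 level.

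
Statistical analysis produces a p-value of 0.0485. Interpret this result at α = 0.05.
Since p = 0.0485 < α = 0.05, reject H₀.
There is sufficient evidence to reject the null hypothesis; the result is statistically significant at the 0.05 level.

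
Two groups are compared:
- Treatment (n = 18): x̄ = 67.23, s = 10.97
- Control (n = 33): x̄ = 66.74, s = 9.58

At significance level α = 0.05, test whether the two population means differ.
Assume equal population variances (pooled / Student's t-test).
Student's two-sample t-test (equal variances):
H₀: μ₁ = μ₂
H₁: μ₁ ≠ μ₂
df = n₁ + n₂ - 2 = 49
Pooled variance s_p² = [(n₁-1)s₁² + (n₂-1)s₂²] / (n₁ + n₂ - 2) = [(17)(10.97²) + (32)(9.58²)] / 49 = 101.6865
SE = √(s_p²(1/n₁ + 1/n₂)) = √(101.6865 × (1/18 + 1/33)) = 2.9548
t = (x̄₁ - x̄₂) / SE = (67.23 - 66.74) / 2.9548 = 0.49 / 2.9548 = 0.166
p-value = 0.8690

Since p-value > α = 0.05, we fail to reject H₀.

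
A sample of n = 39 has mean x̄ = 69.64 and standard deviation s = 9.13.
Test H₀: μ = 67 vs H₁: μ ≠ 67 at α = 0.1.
One-sample t-test:
H₀: μ = 67
H₁: μ ≠ 67
df = n - 1 = 38
t = (x̄ - μ₀) / (s/√n) = (69.64 - 67) / (9.13/√39) = 1.806
p-value = 0.0789

Since p-value < α = 0.1, we reject H₀.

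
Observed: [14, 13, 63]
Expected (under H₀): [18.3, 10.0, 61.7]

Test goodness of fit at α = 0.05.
Chi-square goodness of fit test:
H₀: observed counts match expected distribution
H₁: observed counts differ from expected distribution
df = k - 1 = 2
χ² = Σ(O - E)²/E
   = (14 - 18.3)²/18.3 + (13 - 10.0)²/10.0 + (63 - 61.7)²/61.7
   = 1.010 + 0.900 + 0.027
   = 1.94
p-value = 0.3795

Since p-value > α = 0.05, we fail to reject H₀.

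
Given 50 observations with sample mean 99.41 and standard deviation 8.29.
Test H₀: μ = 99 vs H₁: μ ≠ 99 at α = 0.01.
One-sample t-test:
H₀: μ = 99
H₁: μ ≠ 99
df = n - 1 = 49
t = (x̄ - μ₀) / (s/√n) = (99.41 - 99) / (8.29/√50) = 0.350
p-value = 0.7281

Since p-value > α = 0.01, we fail to reject H₀.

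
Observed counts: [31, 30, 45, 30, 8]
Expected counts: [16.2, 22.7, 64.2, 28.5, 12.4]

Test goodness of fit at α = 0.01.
Chi-square goodness of fit test:
H₀: observed counts match expected distribution
H₁: observed counts differ from expected distribution
df = k - 1 = 4
χ² = Σ(O - E)²/E
   = (31 - 16.2)²/16.2 + (30 - 22.7)²/22.7 + (45 - 64.2)²/64.2 + (30 - 28.5)²/28.5 + (8 - 12.4)²/12.4
   = 13.521 + 2.348 + 5.742 + 0.079 + 1.561
   = 23.25
p-value = 0.0001

Since p-value < α = 0.01, we reject H₀.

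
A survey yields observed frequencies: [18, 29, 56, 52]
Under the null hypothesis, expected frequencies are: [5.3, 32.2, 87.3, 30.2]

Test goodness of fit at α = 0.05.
Chi-square goodness of fit test:
H₀: observed counts match expected distribution
H₁: observed counts differ from expected distribution
df = k - 1 = 3
χ² = Σ(O - E)²/E
   = (18 - 5.3)²/5.3 + (29 - 32.2)²/32.2 + (56 - 87.3)²/87.3 + (52 - 30.2)²/30.2
   = 30.432 + 0.318 + 11.222 + 15.736
   = 57.71
p-value < 0.0001

Since p-value < α = 0.05, we reject H₀.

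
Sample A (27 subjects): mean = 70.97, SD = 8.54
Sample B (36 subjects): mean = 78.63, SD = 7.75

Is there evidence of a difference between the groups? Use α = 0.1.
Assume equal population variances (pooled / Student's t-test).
Student's two-sample t-test (equal variances):
H₀: μ₁ = μ₂
H₁: μ₁ ≠ μ₂
df = n₁ + n₂ - 2 = 61
Pooled variance s_p² = [(n₁-1)s₁² + (n₂-1)s₂²] / (n₁ + n₂ - 2) = [(26)(8.54²) + (35)(7.75²)] / 61 = 65.5477
SE = √(s_p²(1/n₁ + 1/n₂)) = √(65.5477 × (1/27 + 1/36)) = 2.0612
t = (x̄₁ - x̄₂) / SE = (70.97 - 78.63) / 2.0612 = -7.66 / 2.0612 = -3.716
p-value = 0.0004

Since p-value < α = 0.1, we reject H₀.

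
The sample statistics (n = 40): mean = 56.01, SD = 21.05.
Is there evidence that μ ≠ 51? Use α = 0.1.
One-sample t-test:
H₀: μ = 51
H₁: μ ≠ 51
df = n - 1 = 39
t = (x̄ - μ₀) / (s/√n) = (56.01 - 51) / (21.05/√40) = 1.505
p-value = 0.1403

Since p-value > α = 0.1, we fail to reject H₀.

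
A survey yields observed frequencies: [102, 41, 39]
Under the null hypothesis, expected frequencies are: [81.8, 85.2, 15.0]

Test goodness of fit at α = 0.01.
Chi-square goodness of fit test:
H₀: observed counts match expected distribution
H₁: observed counts differ from expected distribution
df = k - 1 = 2
χ² = Σ(O - E)²/E
   = (102 - 81.8)²/81.8 + (41 - 85.2)²/85.2 + (39 - 15.0)²/15.0
   = 4.988 + 22.930 + 38.400
   = 66.32
p-value < 0.0001

Since p-value < α = 0.01, we reject H₀.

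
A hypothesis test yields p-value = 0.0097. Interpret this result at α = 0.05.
Since p = 0.0097 < α = 0.05, reject H₀.
There is sufficient evidence to reject the null hypothesis; the result is statistically significant at the 0.05 level.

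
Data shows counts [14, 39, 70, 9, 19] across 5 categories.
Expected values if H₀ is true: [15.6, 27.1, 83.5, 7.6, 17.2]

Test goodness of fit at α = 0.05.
Chi-square goodness of fit test:
H₀: observed counts match expected distribution
H₁: observed counts differ from expected distribution
df = k - 1 = 4
χ² = Σ(O - E)²/E
   = (14 - 15.6)²/15.6 + (39 - 27.1)²/27.1 + (70 - 83.5)²/83.5 + (9 - 7.6)²/7.6 + (19 - 17.2)²/17.2
   = 0.164 + 5.225 + 2.183 + 0.258 + 0.188
   = 8.02
p-value = 0.0909

Since p-value > α = 0.05, we fail to reject H₀.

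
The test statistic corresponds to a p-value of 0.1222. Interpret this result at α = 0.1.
Since p = 0.1222 > α = 0.1, fail to reject H₀.
There is insufficient evidence to reject the null hypothesis; the result is not statistically significant at the 0.1 level.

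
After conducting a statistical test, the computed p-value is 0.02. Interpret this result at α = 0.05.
Since p = 0.02 < α = 0.05, reject H₀.
There is sufficient evidence to reject the null hypothesis; the result is statistically significant at the 0.05 level.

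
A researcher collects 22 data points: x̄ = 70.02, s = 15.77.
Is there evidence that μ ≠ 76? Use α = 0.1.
One-sample t-test:
H₀: μ = 76
H₁: μ ≠ 76
df = n - 1 = 21
t = (x̄ - μ₀) / (s/√n) = (70.02 - 76) / (15.77/√22) = -1.779
p-value = 0.0898

Since p-value < α = 0.1, we reject H₀.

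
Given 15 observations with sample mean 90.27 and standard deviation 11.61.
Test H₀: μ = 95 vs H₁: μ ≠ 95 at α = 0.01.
One-sample t-test:
H₀: μ = 95
H₁: μ ≠ 95
df = n - 1 = 14
t = (x̄ - μ₀) / (s/√n) = (90.27 - 95) / (11.61/√15) = -1.578
p-value = 0.1369

Since p-value > α = 0.01, we fail to reject H₀.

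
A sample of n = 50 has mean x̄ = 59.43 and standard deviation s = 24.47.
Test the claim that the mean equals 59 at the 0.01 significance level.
One-sample t-test:
H₀: μ = 59
H₁: μ ≠ 59
df = n - 1 = 49
t = (x̄ - μ₀) / (s/√n) = (59.43 - 59) / (24.47/√50) = 0.124
p-value = 0.9016

Since p-value > α = 0.01, we fail to reject H₀.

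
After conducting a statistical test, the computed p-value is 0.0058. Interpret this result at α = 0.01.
Since p = 0.0058 < α = 0.01, reject H₀.
There is sufficient evidence to reject the null hypothesis; the result is statistically significant at the 0.01 level.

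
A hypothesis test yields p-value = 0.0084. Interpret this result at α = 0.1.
Since p = 0.0084 < α = 0.1, reject H₀.
There is sufficient evidence to reject the null hypothesis; the result is statistically significant at the 0.1 level.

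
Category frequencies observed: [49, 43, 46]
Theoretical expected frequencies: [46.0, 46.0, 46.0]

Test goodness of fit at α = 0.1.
Chi-square goodness of fit test:
H₀: observed counts match expected distribution
H₁: observed counts differ from expected distribution
df = k - 1 = 2
χ² = Σ(O - E)²/E
   = (49 - 46.0)²/46.0 + (43 - 46.0)²/46.0 + (46 - 46.0)²/46.0
   = 0.196 + 0.196 + 0.000
   = 0.39
p-value = 0.8223

Since p-value > α = 0.1, we fail to reject H₀.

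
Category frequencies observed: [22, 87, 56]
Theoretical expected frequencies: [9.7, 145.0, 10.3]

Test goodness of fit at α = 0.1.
Chi-square goodness of fit test:
H₀: observed counts match expected distribution
H₁: observed counts differ from expected distribution
df = k - 1 = 2
χ² = Σ(O - E)²/E
   = (22 - 9.7)²/9.7 + (87 - 145.0)²/145.0 + (56 - 10.3)²/10.3
   = 15.597 + 23.200 + 202.766
   = 241.56
p-value < 0.0001

Since p-value < α = 0.1, we reject H₀.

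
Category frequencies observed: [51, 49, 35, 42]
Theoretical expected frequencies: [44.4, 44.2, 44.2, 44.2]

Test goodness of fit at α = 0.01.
Chi-square goodness of fit test:
H₀: observed counts match expected distribution
H₁: observed counts differ from expected distribution
df = k - 1 = 3
χ² = Σ(O - E)²/E
   = (51 - 44.4)²/44.4 + (49 - 44.2)²/44.2 + (35 - 44.2)²/44.2 + (42 - 44.2)²/44.2
   = 0.981 + 0.521 + 1.915 + 0.110
   = 3.53
p-value = 0.3173

Since p-value > α = 0.01, we fail to reject H₀.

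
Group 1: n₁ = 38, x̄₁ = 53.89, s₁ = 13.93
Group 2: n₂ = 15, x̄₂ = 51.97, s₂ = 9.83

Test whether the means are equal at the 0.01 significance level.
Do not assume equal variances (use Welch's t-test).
Welch's two-sample t-test:
H₀: μ₁ = μ₂
H₁: μ₁ ≠ μ₂
s₁²/n₁ = 13.93²/38 = 5.1064,  s₂²/n₂ = 9.83²/15 = 6.4419
SE = √(s₁²/n₁ + s₂²/n₂) = √(5.1064 + 6.4419) = 3.3983
df (Welch-Satterthwaite) = (s₁²/n₁ + s₂²/n₂)² / [(s₁²/n₁)²/(n₁-1) + (s₂²/n₂)²/(n₂-1)] ≈ 36.35
t = (x̄₁ - x̄₂) / SE = (53.89 - 51.97) / 3.3983 = 1.92 / 3.3983 = 0.565
p-value = 0.5756

Since p-value > α = 0.01, we fail to reject H₀.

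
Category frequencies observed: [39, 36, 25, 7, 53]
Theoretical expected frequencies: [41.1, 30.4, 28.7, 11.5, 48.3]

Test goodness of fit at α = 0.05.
Chi-square goodness of fit test:
H₀: observed counts match expected distribution
H₁: observed counts differ from expected distribution
df = k - 1 = 4
χ² = Σ(O - E)²/E
   = (39 - 41.1)²/41.1 + (36 - 30.4)²/30.4 + (25 - 28.7)²/28.7 + (7 - 11.5)²/11.5 + (53 - 48.3)²/48.3
   = 0.107 + 1.032 + 0.477 + 1.761 + 0.457
   = 3.83
p-value = 0.4289

Since p-value > α = 0.05, we fail to reject H₀.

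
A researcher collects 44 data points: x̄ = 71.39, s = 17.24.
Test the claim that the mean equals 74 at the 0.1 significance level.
One-sample t-test:
H₀: μ = 74
H₁: μ ≠ 74
df = n - 1 = 43
t = (x̄ - μ₀) / (s/√n) = (71.39 - 74) / (17.24/√44) = -1.004
p-value = 0.3209

Since p-value > α = 0.1, we fail to reject H₀.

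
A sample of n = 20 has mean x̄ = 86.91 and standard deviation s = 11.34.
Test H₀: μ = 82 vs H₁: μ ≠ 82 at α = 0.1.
One-sample t-test:
H₀: μ = 82
H₁: μ ≠ 82
df = n - 1 = 19
t = (x̄ - μ₀) / (s/√n) = (86.91 - 82) / (11.34/√20) = 1.936
p-value = 0.0678

Since p-value < α = 0.1, we reject H₀.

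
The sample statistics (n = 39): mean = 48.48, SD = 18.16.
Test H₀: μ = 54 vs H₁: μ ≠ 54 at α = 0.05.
One-sample t-test:
H₀: μ = 54
H₁: μ ≠ 54
df = n - 1 = 38
t = (x̄ - μ₀) / (s/√n) = (48.48 - 54) / (18.16/√39) = -1.898
p-value = 0.0653

Since p-value > α = 0.05, we fail to reject H₀.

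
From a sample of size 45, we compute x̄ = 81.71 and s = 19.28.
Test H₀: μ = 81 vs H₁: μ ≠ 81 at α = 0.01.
One-sample t-test:
H₀: μ = 81
H₁: μ ≠ 81
df = n - 1 = 44
t = (x̄ - μ₀) / (s/√n) = (81.71 - 81) / (19.28/√45) = 0.247
p-value = 0.8060

Since p-value > α = 0.01, we fail to reject H₀.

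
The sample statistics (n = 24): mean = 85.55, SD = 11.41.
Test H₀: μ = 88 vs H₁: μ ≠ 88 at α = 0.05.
One-sample t-test:
H₀: μ = 88
H₁: μ ≠ 88
df = n - 1 = 23
t = (x̄ - μ₀) / (s/√n) = (85.55 - 88) / (11.41/√24) = -1.052
p-value = 0.3038

Since p-value > α = 0.05, we fail to reject H₀.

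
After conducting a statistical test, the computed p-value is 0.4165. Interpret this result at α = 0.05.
Since p = 0.4165 > α = 0.05, fail to reject H₀.
There is insufficient evidence to reject the null hypothesis; the result is not statistically significant at the 0.05 level.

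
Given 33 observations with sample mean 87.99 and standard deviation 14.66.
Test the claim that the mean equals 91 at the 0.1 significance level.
One-sample t-test:
H₀: μ = 91
H₁: μ ≠ 91
df = n - 1 = 32
t = (x̄ - μ₀) / (s/√n) = (87.99 - 91) / (14.66/√33) = -1.179
p-value = 0.2469

Since p-value > α = 0.1, we fail to reject H₀.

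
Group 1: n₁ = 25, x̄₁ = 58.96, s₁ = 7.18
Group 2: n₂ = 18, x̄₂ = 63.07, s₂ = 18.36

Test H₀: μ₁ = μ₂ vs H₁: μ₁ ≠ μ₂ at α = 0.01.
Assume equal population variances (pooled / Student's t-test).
Student's two-sample t-test (equal variances):
H₀: μ₁ = μ₂
H₁: μ₁ ≠ μ₂
df = n₁ + n₂ - 2 = 41
Pooled variance s_p² = [(n₁-1)s₁² + (n₂-1)s₂²] / (n₁ + n₂ - 2) = [(24)(7.18²) + (17)(18.36²)] / 41 = 169.9459
SE = √(s_p²(1/n₁ + 1/n₂)) = √(169.9459 × (1/25 + 1/18)) = 4.0298
t = (x̄₁ - x̄₂) / SE = (58.96 - 63.07) / 4.0298 = -4.11 / 4.0298 = -1.020
p-value = 0.3138

Since p-value > α = 0.01, we fail to reject H₀.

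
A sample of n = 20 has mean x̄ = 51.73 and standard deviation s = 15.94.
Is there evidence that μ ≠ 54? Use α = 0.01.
One-sample t-test:
H₀: μ = 54
H₁: μ ≠ 54
df = n - 1 = 19
t = (x̄ - μ₀) / (s/√n) = (51.73 - 54) / (15.94/√20) = -0.637
p-value = 0.5318

Since p-value > α = 0.01, we fail to reject H₀.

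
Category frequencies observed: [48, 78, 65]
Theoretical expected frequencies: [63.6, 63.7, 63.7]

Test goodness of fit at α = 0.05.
Chi-square goodness of fit test:
H₀: observed counts match expected distribution
H₁: observed counts differ from expected distribution
df = k - 1 = 2
χ² = Σ(O - E)²/E
   = (48 - 63.6)²/63.6 + (78 - 63.7)²/63.7 + (65 - 63.7)²/63.7
   = 3.826 + 3.210 + 0.027
   = 7.06
p-value = 0.0293

Since p-value < α = 0.05, we reject H₀.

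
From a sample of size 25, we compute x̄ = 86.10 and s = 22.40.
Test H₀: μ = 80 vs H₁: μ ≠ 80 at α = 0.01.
One-sample t-test:
H₀: μ = 80
H₁: μ ≠ 80
df = n - 1 = 24
t = (x̄ - μ₀) / (s/√n) = (86.10 - 80) / (22.40/√25) = 1.362
p-value = 0.1860

Since p-value > α = 0.01, we fail to reject H₀.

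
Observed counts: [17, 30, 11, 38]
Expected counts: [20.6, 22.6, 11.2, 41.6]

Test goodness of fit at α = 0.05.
Chi-square goodness of fit test:
H₀: observed counts match expected distribution
H₁: observed counts differ from expected distribution
df = k - 1 = 3
χ² = Σ(O - E)²/E
   = (17 - 20.6)²/20.6 + (30 - 22.6)²/22.6 + (11 - 11.2)²/11.2 + (38 - 41.6)²/41.6
   = 0.629 + 2.423 + 0.004 + 0.312
   = 3.37
p-value = 0.3384

Since p-value > α = 0.05, we fail to reject H₀.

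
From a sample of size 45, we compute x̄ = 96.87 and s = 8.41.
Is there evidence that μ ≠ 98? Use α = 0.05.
One-sample t-test:
H₀: μ = 98
H₁: μ ≠ 98
df = n - 1 = 44
t = (x̄ - μ₀) / (s/√n) = (96.87 - 98) / (8.41/√45) = -0.901
p-value = 0.3723

Since p-value > α = 0.05, we fail to reject H₀.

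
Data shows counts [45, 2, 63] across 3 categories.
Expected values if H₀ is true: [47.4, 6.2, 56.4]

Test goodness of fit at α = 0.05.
Chi-square goodness of fit test:
H₀: observed counts match expected distribution
H₁: observed counts differ from expected distribution
df = k - 1 = 2
χ² = Σ(O - E)²/E
   = (45 - 47.4)²/47.4 + (2 - 6.2)²/6.2 + (63 - 56.4)²/56.4
   = 0.122 + 2.845 + 0.772
   = 3.74
p-value = 0.1542

Since p-value > α = 0.05, we fail to reject H₀.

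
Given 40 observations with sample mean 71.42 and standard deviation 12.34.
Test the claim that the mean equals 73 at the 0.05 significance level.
One-sample t-test:
H₀: μ = 73
H₁: μ ≠ 73
df = n - 1 = 39
t = (x̄ - μ₀) / (s/√n) = (71.42 - 73) / (12.34/√40) = -0.810
p-value = 0.4230

Since p-value > α = 0.05, we fail to reject H₀.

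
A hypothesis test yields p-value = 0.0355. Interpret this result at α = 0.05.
Since p = 0.0355 < α = 0.05, reject H₀.
There is sufficient evidence to reject the null hypothesis; the result is statistically significant at the 0.05 level.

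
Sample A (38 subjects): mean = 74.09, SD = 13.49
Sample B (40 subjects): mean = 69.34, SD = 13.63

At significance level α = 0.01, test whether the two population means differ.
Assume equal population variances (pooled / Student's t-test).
Student's two-sample t-test (equal variances):
H₀: μ₁ = μ₂
H₁: μ₁ ≠ μ₂
df = n₁ + n₂ - 2 = 76
Pooled variance s_p² = [(n₁-1)s₁² + (n₂-1)s₂²] / (n₁ + n₂ - 2) = [(37)(13.49²) + (39)(13.63²)] / 76 = 183.9285
SE = √(s_p²(1/n₁ + 1/n₂)) = √(183.9285 × (1/38 + 1/40)) = 3.0722
t = (x̄₁ - x̄₂) / SE = (74.09 - 69.34) / 3.0722 = 4.75 / 3.0722 = 1.546
p-value = 0.1262

Since p-value > α = 0.01, we fail to reject H₀.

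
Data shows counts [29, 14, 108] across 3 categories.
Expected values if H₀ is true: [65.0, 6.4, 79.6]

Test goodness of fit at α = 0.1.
Chi-square goodness of fit test:
H₀: observed counts match expected distribution
H₁: observed counts differ from expected distribution
df = k - 1 = 2
χ² = Σ(O - E)²/E
   = (29 - 65.0)²/65.0 + (14 - 6.4)²/6.4 + (108 - 79.6)²/79.6
   = 19.938 + 9.025 + 10.133
   = 39.10
p-value < 0.0001

Since p-value < α = 0.1, we reject H₀.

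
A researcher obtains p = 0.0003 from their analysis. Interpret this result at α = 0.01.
Since p = 0.0003 < α = 0.01, reject H₀.
There is sufficient evidence to reject the null hypothesis; the result is statistically significant at the 0.01 level.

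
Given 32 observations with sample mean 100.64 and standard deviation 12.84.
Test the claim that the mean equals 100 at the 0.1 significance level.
One-sample t-test:
H₀: μ = 100
H₁: μ ≠ 100
df = n - 1 = 31
t = (x̄ - μ₀) / (s/√n) = (100.64 - 100) / (12.84/√32) = 0.282
p-value = 0.7798

Since p-value > α = 0.1, we fail to reject H₀.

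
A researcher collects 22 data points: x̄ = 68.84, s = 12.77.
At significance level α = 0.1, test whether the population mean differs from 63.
One-sample t-test:
H₀: μ = 63
H₁: μ ≠ 63
df = n - 1 = 21
t = (x̄ - μ₀) / (s/√n) = (68.84 - 63) / (12.77/√22) = 2.145
p-value = 0.0438

Since p-value < α = 0.1, we reject H₀.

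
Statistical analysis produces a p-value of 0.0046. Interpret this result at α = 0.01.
Since p = 0.0046 < α = 0.01, reject H₀.
There is sufficient evidence to reject the null hypothesis; the result is statistically significant at the 0.01 level.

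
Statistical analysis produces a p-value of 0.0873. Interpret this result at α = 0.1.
Since p = 0.0873 < α = 0.1, reject H₀.
There is sufficient evidence to reject the null hypothesis; the result is statistically significant at the 0.1 level.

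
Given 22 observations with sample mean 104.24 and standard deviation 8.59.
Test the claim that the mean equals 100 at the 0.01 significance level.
One-sample t-test:
H₀: μ = 100
H₁: μ ≠ 100
df = n - 1 = 21
t = (x̄ - μ₀) / (s/√n) = (104.24 - 100) / (8.59/√22) = 2.315
p-value = 0.0308

Since p-value > α = 0.01, we fail to reject H₀.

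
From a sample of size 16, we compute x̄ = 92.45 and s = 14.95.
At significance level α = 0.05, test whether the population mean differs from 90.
One-sample t-test:
H₀: μ = 90
H₁: μ ≠ 90
df = n - 1 = 15
t = (x̄ - μ₀) / (s/√n) = (92.45 - 90) / (14.95/√16) = 0.656
p-value = 0.5221

Since p-value > α = 0.05, we fail to reject H₀.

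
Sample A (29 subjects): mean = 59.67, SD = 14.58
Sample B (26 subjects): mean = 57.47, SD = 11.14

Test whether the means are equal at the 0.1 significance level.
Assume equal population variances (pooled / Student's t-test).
Student's two-sample t-test (equal variances):
H₀: μ₁ = μ₂
H₁: μ₁ ≠ μ₂
df = n₁ + n₂ - 2 = 53
Pooled variance s_p² = [(n₁-1)s₁² + (n₂-1)s₂²] / (n₁ + n₂ - 2) = [(28)(14.58²) + (25)(11.14²)] / 53 = 170.8421
SE = √(s_p²(1/n₁ + 1/n₂)) = √(170.8421 × (1/29 + 1/26)) = 3.5301
t = (x̄₁ - x̄₂) / SE = (59.67 - 57.47) / 3.5301 = 2.20 / 3.5301 = 0.623
p-value = 0.5358

Since p-value > α = 0.1, we fail to reject H₀.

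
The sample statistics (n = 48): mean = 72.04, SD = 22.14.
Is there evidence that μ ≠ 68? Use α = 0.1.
One-sample t-test:
H₀: μ = 68
H₁: μ ≠ 68
df = n - 1 = 47
t = (x̄ - μ₀) / (s/√n) = (72.04 - 68) / (22.14/√48) = 1.264
p-value = 0.2124

Since p-value > α = 0.1, we fail to reject H₀.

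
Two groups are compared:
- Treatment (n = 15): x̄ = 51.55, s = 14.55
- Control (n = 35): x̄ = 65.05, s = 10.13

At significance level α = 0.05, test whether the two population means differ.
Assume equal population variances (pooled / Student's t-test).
Student's two-sample t-test (equal variances):
H₀: μ₁ = μ₂
H₁: μ₁ ≠ μ₂
df = n₁ + n₂ - 2 = 48
Pooled variance s_p² = [(n₁-1)s₁² + (n₂-1)s₂²] / (n₁ + n₂ - 2) = [(14)(14.55²) + (34)(10.13²)] / 48 = 134.4335
SE = √(s_p²(1/n₁ + 1/n₂)) = √(134.4335 × (1/15 + 1/35)) = 3.5782
t = (x̄₁ - x̄₂) / SE = (51.55 - 65.05) / 3.5782 = -13.50 / 3.5782 = -3.773
p-value = 0.0004

Since p-value < α = 0.05, we reject H₀.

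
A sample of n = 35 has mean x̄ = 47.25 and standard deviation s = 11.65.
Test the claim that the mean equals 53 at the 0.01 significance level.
One-sample t-test:
H₀: μ = 53
H₁: μ ≠ 53
df = n - 1 = 34
t = (x̄ - μ₀) / (s/√n) = (47.25 - 53) / (11.65/√35) = -2.920
p-value = 0.0062

Since p-value < α = 0.01, we reject H₀.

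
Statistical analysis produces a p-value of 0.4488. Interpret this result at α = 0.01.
Since p = 0.4488 > α = 0.01, fail to reject H₀.
There is insufficient evidence to reject the null hypothesis; the result is not statistically significant at the 0.01 level.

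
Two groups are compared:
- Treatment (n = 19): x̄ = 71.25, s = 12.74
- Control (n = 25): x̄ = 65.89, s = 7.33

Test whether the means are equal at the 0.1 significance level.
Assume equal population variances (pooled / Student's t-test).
Student's two-sample t-test (equal variances):
H₀: μ₁ = μ₂
H₁: μ₁ ≠ μ₂
df = n₁ + n₂ - 2 = 42
Pooled variance s_p² = [(n₁-1)s₁² + (n₂-1)s₂²] / (n₁ + n₂ - 2) = [(18)(12.74²) + (24)(7.33²)] / 42 = 100.2626
SE = √(s_p²(1/n₁ + 1/n₂)) = √(100.2626 × (1/19 + 1/25)) = 3.0475
t = (x̄₁ - x̄₂) / SE = (71.25 - 65.89) / 3.0475 = 5.36 / 3.0475 = 1.759
p-value = 0.0859

Since p-value < α = 0.1, we reject H₀.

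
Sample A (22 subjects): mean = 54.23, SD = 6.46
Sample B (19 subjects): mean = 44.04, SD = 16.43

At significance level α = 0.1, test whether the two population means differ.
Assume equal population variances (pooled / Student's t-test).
Student's two-sample t-test (equal variances):
H₀: μ₁ = μ₂
H₁: μ₁ ≠ μ₂
df = n₁ + n₂ - 2 = 39
Pooled variance s_p² = [(n₁-1)s₁² + (n₂-1)s₂²] / (n₁ + n₂ - 2) = [(21)(6.46²) + (18)(16.43²)] / 39 = 147.0608
SE = √(s_p²(1/n₁ + 1/n₂)) = √(147.0608 × (1/22 + 1/19)) = 3.7980
t = (x̄₁ - x̄₂) / SE = (54.23 - 44.04) / 3.7980 = 10.19 / 3.7980 = 2.683
p-value = 0.0106

Since p-value < α = 0.1, we reject H₀.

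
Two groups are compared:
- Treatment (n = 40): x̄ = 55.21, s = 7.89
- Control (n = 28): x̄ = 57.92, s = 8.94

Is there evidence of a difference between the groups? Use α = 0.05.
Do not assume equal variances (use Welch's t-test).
Welch's two-sample t-test:
H₀: μ₁ = μ₂
H₁: μ₁ ≠ μ₂
s₁²/n₁ = 7.89²/40 = 1.5563,  s₂²/n₂ = 8.94²/28 = 2.8544
SE = √(s₁²/n₁ + s₂²/n₂) = √(1.5563 + 2.8544) = 2.1002
df (Welch-Satterthwaite) = (s₁²/n₁ + s₂²/n₂)² / [(s₁²/n₁)²/(n₁-1) + (s₂²/n₂)²/(n₂-1)] ≈ 53.47
t = (x̄₁ - x̄₂) / SE = (55.21 - 57.92) / 2.1002 = -2.71 / 2.1002 = -1.290
p-value = 0.2025

Since p-value > α = 0.05, we fail to reject H₀.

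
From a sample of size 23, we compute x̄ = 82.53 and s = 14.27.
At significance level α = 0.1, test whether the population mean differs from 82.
One-sample t-test:
H₀: μ = 82
H₁: μ ≠ 82
df = n - 1 = 22
t = (x̄ - μ₀) / (s/√n) = (82.53 - 82) / (14.27/√23) = 0.178
p-value = 0.8603

Since p-value > α = 0.1, we fail to reject H₀.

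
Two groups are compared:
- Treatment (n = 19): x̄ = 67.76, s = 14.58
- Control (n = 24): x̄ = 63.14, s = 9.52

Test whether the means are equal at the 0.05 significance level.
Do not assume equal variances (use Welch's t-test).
Welch's two-sample t-test:
H₀: μ₁ = μ₂
H₁: μ₁ ≠ μ₂
s₁²/n₁ = 14.58²/19 = 11.1882,  s₂²/n₂ = 9.52²/24 = 3.7763
SE = √(s₁²/n₁ + s₂²/n₂) = √(11.1882 + 3.7763) = 3.8684
df (Welch-Satterthwaite) = (s₁²/n₁ + s₂²/n₂)² / [(s₁²/n₁)²/(n₁-1) + (s₂²/n₂)²/(n₂-1)] ≈ 29.57
t = (x̄₁ - x̄₂) / SE = (67.76 - 63.14) / 3.8684 = 4.62 / 3.8684 = 1.194
p-value = 0.2419

Since p-value > α = 0.05, we fail to reject H₀.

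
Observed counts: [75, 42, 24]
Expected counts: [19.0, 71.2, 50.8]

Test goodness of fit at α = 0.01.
Chi-square goodness of fit test:
H₀: observed counts match expected distribution
H₁: observed counts differ from expected distribution
df = k - 1 = 2
χ² = Σ(O - E)²/E
   = (75 - 19.0)²/19.0 + (42 - 71.2)²/71.2 + (24 - 50.8)²/50.8
   = 165.053 + 11.975 + 14.139
   = 191.17
p-value < 0.0001

Since p-value < α = 0.01, we reject H₀.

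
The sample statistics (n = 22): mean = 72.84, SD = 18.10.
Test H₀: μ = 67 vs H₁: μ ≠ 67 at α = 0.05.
One-sample t-test:
H₀: μ = 67
H₁: μ ≠ 67
df = n - 1 = 21
t = (x̄ - μ₀) / (s/√n) = (72.84 - 67) / (18.10/√22) = 1.513
p-value = 0.1451

Since p-value > α = 0.05, we fail to reject H₀.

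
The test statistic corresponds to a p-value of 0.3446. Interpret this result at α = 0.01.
Since p = 0.3446 > α = 0.01, fail to reject H₀.
There is insufficient evidence to reject the null hypothesis; the result is not statistically significant at the 0.01 level.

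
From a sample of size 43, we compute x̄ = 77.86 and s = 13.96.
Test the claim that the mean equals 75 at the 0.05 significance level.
One-sample t-test:
H₀: μ = 75
H₁: μ ≠ 75
df = n - 1 = 42
t = (x̄ - μ₀) / (s/√n) = (77.86 - 75) / (13.96/√43) = 1.343
p-value = 0.1863

Since p-value > α = 0.05, we fail to reject H₀.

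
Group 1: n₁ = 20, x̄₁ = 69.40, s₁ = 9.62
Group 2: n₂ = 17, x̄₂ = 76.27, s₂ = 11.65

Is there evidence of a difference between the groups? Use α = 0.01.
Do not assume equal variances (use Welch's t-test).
Welch's two-sample t-test:
H₀: μ₁ = μ₂
H₁: μ₁ ≠ μ₂
s₁²/n₁ = 9.62²/20 = 4.6272,  s₂²/n₂ = 11.65²/17 = 7.9837
SE = √(s₁²/n₁ + s₂²/n₂) = √(4.6272 + 7.9837) = 3.5512
df (Welch-Satterthwaite) = (s₁²/n₁ + s₂²/n₂)² / [(s₁²/n₁)²/(n₁-1) + (s₂²/n₂)²/(n₂-1)] ≈ 31.12
t = (x̄₁ - x̄₂) / SE = (69.40 - 76.27) / 3.5512 = -6.87 / 3.5512 = -1.935
p-value = 0.0622

Since p-value > α = 0.01, we fail to reject H₀.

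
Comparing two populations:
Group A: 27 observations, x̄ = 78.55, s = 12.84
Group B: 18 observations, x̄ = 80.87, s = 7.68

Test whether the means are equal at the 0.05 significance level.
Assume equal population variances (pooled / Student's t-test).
Student's two-sample t-test (equal variances):
H₀: μ₁ = μ₂
H₁: μ₁ ≠ μ₂
df = n₁ + n₂ - 2 = 43
Pooled variance s_p² = [(n₁-1)s₁² + (n₂-1)s₂²] / (n₁ + n₂ - 2) = [(26)(12.84²) + (17)(7.68²)] / 43 = 123.0048
SE = √(s_p²(1/n₁ + 1/n₂)) = √(123.0048 × (1/27 + 1/18)) = 3.3748
t = (x̄₁ - x̄₂) / SE = (78.55 - 80.87) / 3.3748 = -2.32 / 3.3748 = -0.687
p-value = 0.4955

Since p-value > α = 0.05, we fail to reject H₀.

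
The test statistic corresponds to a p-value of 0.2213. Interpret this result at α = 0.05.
Since p = 0.2213 > α = 0.05, fail to reject H₀.
There is insufficient evidence to reject the null hypothesis; the result is not statistically significant at the 0.05 level.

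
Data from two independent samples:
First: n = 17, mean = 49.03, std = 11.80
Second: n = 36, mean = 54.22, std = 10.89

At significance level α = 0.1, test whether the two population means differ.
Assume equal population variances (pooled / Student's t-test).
Student's two-sample t-test (equal variances):
H₀: μ₁ = μ₂
H₁: μ₁ ≠ μ₂
df = n₁ + n₂ - 2 = 51
Pooled variance s_p² = [(n₁-1)s₁² + (n₂-1)s₂²] / (n₁ + n₂ - 2) = [(16)(11.80²) + (35)(10.89²)] / 51 = 125.0699
SE = √(s_p²(1/n₁ + 1/n₂)) = √(125.0699 × (1/17 + 1/36)) = 3.2911
t = (x̄₁ - x̄₂) / SE = (49.03 - 54.22) / 3.2911 = -5.19 / 3.2911 = -1.577
p-value = 0.1210

Since p-value > α = 0.1, we fail to reject H₀.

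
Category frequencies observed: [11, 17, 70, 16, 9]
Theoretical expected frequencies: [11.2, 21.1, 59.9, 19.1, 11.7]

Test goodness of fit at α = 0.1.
Chi-square goodness of fit test:
H₀: observed counts match expected distribution
H₁: observed counts differ from expected distribution
df = k - 1 = 4
χ² = Σ(O - E)²/E
   = (11 - 11.2)²/11.2 + (17 - 21.1)²/21.1 + (70 - 59.9)²/59.9 + (16 - 19.1)²/19.1 + (9 - 11.7)²/11.7
   = 0.004 + 0.797 + 1.703 + 0.503 + 0.623
   = 3.63
p-value = 0.4585

Since p-value > α = 0.1, we fail to reject H₀.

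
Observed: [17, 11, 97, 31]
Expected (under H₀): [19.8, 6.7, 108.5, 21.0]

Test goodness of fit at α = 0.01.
Chi-square goodness of fit test:
H₀: observed counts match expected distribution
H₁: observed counts differ from expected distribution
df = k - 1 = 3
χ² = Σ(O - E)²/E
   = (17 - 19.8)²/19.8 + (11 - 6.7)²/6.7 + (97 - 108.5)²/108.5 + (31 - 21.0)²/21.0
   = 0.396 + 2.760 + 1.219 + 4.762
   = 9.14
p-value = 0.0275

Since p-value > α = 0.01, we fail to reject H₀.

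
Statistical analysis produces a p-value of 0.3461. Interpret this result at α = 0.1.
Since p = 0.3461 > α = 0.1, fail to reject H₀.
There is insufficient evidence to reject the null hypothesis; the result is not statistically significant at the 0.1 level.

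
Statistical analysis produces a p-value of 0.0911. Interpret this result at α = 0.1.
Since p = 0.0911 < α = 0.1, reject H₀.
There is sufficient evidence to reject the null hypothesis; the result is statistically significant at the 0.1 level.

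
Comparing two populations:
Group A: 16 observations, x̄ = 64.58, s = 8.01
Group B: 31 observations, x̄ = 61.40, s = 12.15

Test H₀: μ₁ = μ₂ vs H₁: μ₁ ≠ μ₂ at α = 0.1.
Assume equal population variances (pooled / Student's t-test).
Student's two-sample t-test (equal variances):
H₀: μ₁ = μ₂
H₁: μ₁ ≠ μ₂
df = n₁ + n₂ - 2 = 45
Pooled variance s_p² = [(n₁-1)s₁² + (n₂-1)s₂²] / (n₁ + n₂ - 2) = [(15)(8.01²) + (30)(12.15²)] / 45 = 119.8017
SE = √(s_p²(1/n₁ + 1/n₂)) = √(119.8017 × (1/16 + 1/31)) = 3.3693
t = (x̄₁ - x̄₂) / SE = (64.58 - 61.40) / 3.3693 = 3.18 / 3.3693 = 0.944
p-value = 0.3503

Since p-value > α = 0.1, we fail to reject H₀.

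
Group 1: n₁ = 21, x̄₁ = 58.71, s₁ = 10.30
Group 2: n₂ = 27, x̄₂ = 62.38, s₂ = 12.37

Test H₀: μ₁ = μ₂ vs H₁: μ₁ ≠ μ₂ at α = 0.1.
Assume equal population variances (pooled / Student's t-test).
Student's two-sample t-test (equal variances):
H₀: μ₁ = μ₂
H₁: μ₁ ≠ μ₂
df = n₁ + n₂ - 2 = 46
Pooled variance s_p² = [(n₁-1)s₁² + (n₂-1)s₂²] / (n₁ + n₂ - 2) = [(20)(10.30²) + (26)(12.37²)] / 46 = 132.6139
SE = √(s_p²(1/n₁ + 1/n₂)) = √(132.6139 × (1/21 + 1/27)) = 3.3506
t = (x̄₁ - x̄₂) / SE = (58.71 - 62.38) / 3.3506 = -3.67 / 3.3506 = -1.095
p-value = 0.2791

Since p-value > α = 0.1, we fail to reject H₀.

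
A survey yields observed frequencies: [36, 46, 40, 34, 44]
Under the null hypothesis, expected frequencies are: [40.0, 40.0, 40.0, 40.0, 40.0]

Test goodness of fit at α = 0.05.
Chi-square goodness of fit test:
H₀: observed counts match expected distribution
H₁: observed counts differ from expected distribution
df = k - 1 = 4
χ² = Σ(O - E)²/E
   = (36 - 40.0)²/40.0 + (46 - 40.0)²/40.0 + (40 - 40.0)²/40.0 + (34 - 40.0)²/40.0 + (44 - 40.0)²/40.0
   = 0.400 + 0.900 + 0.000 + 0.900 + 0.400
   = 2.60
p-value = 0.6268

Since p-value > α = 0.05, we fail to reject H₀.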